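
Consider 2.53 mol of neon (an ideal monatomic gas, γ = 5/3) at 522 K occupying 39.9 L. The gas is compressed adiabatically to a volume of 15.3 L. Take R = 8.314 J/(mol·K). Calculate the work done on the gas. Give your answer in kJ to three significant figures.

Adiabatic: TV^(γ−1) = const with γ = 5/3.
T₂ = T₁ (V₁/V₂)^(γ−1) = 522 × (39.9/15.3)^0.667 = 522 × 1.895 = 989 K.
W_by = nCᵥ(T₁ − T₂) = (2.53)(12.47)(522 − 989) = -14734 J.
Work on gas = −W_by = 14734 J.

W ≈ 14.7 kJ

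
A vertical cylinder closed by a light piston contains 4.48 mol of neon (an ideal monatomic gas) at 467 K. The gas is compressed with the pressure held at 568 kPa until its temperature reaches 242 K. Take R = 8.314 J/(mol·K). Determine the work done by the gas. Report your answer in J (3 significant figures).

W ≈ -8380 J

Isobaric: W = P ΔV = nR ΔT.
W = (4.48)(8.314)(242 − 467) = -8381 J.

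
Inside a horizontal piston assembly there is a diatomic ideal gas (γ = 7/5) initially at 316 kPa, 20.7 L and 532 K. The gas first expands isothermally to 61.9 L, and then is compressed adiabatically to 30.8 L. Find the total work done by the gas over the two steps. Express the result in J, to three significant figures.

W_total ≈ 1900 J

Step 1 (isothermal): W = P₁V₁ ln(V₂/V₁) = (6541) ln(61.9/20.7) = 7165 J.
After step 1: P = 105.7 kPa, V = 61.9 L, T = 532 K.
Step 2 (adiabatic): W = (P₁V₁ − P₂V₂)/(γ−1) = (6541 − 8648)/0.4 = -5267 J.
W_total = 7165 − 5267 = 1898 J.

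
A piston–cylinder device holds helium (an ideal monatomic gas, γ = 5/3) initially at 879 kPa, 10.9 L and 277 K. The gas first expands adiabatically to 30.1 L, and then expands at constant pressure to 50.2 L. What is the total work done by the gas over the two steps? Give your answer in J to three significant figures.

Step 1 (adiabatic): W = (P₁V₁ − P₂V₂)/(γ−1) = (9581 − 4868)/0.667 = 7070 J.
After step 1: P = 161.7 kPa, V = 30.1 L, T = 140.7 K.
Step 2 (isobaric): W = PΔV = (161.7 kPa)(50.2 − 30.1 L) = 3251 J.
W_total = 7070 + 3251 = 10321 J.

W_total ≈ 10300 J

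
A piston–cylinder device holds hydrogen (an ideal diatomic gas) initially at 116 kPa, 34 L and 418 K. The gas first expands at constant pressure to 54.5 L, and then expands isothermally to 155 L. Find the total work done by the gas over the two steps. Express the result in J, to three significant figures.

W_total ≈ 8990 J

Step 1 (isobaric): W = PΔV = (116 kPa)(54.5 − 34 L) = 2378 J.
After step 1: P = 116 kPa, V = 54.5 L, T = 670 K.
Step 2 (isothermal): W = P₁V₁ ln(V₂/V₁) = (6322) ln(155/54.5) = 6608 J.
W_total = 2378 + 6608 = 8986 J.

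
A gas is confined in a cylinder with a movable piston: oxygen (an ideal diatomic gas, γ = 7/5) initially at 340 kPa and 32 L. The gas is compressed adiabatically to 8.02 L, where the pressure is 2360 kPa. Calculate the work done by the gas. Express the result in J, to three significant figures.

W ≈ -20100 J

Adiabatic: W = (P₁V₁ − P₂V₂)/(γ − 1) with γ = 7/5.
P₁V₁ = 10880 J, P₂V₂ = 18927 J.
W = (10880 − 18927) / 0.4 = -20118 J.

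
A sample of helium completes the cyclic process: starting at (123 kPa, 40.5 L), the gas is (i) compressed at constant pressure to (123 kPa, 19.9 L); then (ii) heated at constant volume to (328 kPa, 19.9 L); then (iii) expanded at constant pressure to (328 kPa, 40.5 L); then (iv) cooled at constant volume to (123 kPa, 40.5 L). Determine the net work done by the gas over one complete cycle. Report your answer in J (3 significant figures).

Constant-volume legs do no work.
W(i) = (123)(19.9 − 40.5) = -2534 J; W(iii) = (328)(40.5 − 19.9) = 6757 J.
W_net = -2534 + 6757 = 4223 J (the clockwise enclosed area).

W_net ≈ 4220 J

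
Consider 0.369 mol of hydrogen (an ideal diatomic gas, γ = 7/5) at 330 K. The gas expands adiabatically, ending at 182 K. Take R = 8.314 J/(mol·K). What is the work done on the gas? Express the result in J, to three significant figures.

Adiabatic ⇒ Q = 0, so W_by = −ΔU = nCᵥ(T₁ − T₂).
Cᵥ = 5R/2 = 20.79 J/(mol·K).
W = (0.369)(20.79)(330 − 182) = 1135 J.
Work on gas = −W_by = -1135 J.

W ≈ -1140 J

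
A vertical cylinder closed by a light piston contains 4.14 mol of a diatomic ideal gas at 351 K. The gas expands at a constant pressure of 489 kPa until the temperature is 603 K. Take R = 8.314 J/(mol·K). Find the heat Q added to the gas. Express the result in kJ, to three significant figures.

Q ≈ 30.4 kJ

Isobaric: W = nRΔT = (4.14)(8.314)(252) = 8674 J.
ΔU = nCᵥΔT with Cᵥ = 5R/2: ΔU = (4.14)(20.79)(252) = 21685 J.
Q = ΔU + W = 21685 + 8674 = 30358 J.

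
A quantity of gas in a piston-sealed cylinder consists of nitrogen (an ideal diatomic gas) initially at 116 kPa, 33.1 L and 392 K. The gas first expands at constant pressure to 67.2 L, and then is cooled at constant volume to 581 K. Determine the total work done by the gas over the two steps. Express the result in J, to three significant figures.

W_total ≈ 3960 J

Step 1 (isobaric): W = PΔV = (116 kPa)(67.2 − 33.1 L) = 3956 J.
Step 2 (isochoric): W = 0 (constant volume).
W_total = 3956 + 0 = 3956 J.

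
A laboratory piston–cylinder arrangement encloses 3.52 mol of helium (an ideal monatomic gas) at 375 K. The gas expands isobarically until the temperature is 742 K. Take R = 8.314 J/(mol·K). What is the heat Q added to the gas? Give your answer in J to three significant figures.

Q ≈ 26900 J

Isobaric: W = nRΔT = (3.52)(8.314)(367) = 10740 J.
ΔU = nCᵥΔT with Cᵥ = 3R/2: ΔU = (3.52)(12.47)(367) = 16111 J.
Q = ΔU + W = 16111 + 10740 = 26851 J.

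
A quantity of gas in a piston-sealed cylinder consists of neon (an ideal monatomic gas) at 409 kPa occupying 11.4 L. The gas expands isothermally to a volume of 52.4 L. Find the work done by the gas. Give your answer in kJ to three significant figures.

Isothermal: W = nRT ln(V₂/V₁) = P₁V₁ ln(V₂/V₁).
P₁V₁ = (409 kPa)(11.4 L) = 4663 J.
W = 4663 × ln(52.4/11.4) = 4663 × 1.525
W_by_gas = 7112 J.

W ≈ 7.11 kJ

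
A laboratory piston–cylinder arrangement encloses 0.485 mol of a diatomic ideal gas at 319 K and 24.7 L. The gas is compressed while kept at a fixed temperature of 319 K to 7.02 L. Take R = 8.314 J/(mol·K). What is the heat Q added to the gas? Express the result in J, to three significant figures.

Isothermal ⇒ ΔU = 0, so Q = W = nRT ln(V₂/V₁).
Q = (0.485)(8.314)(319) ln(7.02/24.7) = 1286 × -1.258 = -1618 J.

Q ≈ -1620 J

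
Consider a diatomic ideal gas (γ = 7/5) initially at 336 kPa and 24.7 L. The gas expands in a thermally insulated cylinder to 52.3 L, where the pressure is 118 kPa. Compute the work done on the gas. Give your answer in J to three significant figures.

W ≈ -5320 J

Adiabatic: W = (P₁V₁ − P₂V₂)/(γ − 1) with γ = 7/5.
P₁V₁ = 8299 J, P₂V₂ = 6171 J.
W = (8299 − 6171) / 0.4 = 5319 J.
Work on gas = −W_by = -5319 J.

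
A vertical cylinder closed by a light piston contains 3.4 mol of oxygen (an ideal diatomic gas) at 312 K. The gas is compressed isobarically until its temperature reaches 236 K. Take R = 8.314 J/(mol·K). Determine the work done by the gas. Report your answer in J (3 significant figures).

W ≈ -2150 J

Isobaric: W = P ΔV = nR ΔT.
W = (3.4)(8.314)(236 − 312) = -2148 J.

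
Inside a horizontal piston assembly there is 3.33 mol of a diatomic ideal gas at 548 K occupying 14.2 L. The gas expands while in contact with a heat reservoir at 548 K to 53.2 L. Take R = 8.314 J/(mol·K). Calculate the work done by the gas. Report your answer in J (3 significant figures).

Isothermal: W = nRT ln(V₂/V₁).
W = (3.33)(8.314)(548) × ln(53.2/14.2)
  = 15172 × 1.321
W_by_gas = 20039 J.

W ≈ 20000 J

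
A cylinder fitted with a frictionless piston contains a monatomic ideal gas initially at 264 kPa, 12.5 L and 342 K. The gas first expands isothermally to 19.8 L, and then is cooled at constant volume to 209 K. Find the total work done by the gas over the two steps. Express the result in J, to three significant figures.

Step 1 (isothermal): W = P₁V₁ ln(V₂/V₁) = (3300) ln(19.8/12.5) = 1518 J.
Step 2 (isochoric): W = 0 (constant volume).
W_total = 1518 + 0 = 1518 J.

W_total ≈ 1520 J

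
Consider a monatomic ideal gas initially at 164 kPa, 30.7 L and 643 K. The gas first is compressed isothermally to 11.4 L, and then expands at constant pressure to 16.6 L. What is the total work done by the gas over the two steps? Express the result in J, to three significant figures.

W_total ≈ -2690 J

Step 1 (isothermal): W = P₁V₁ ln(V₂/V₁) = (5035) ln(11.4/30.7) = -4988 J.
After step 1: P = 441.6 kPa, V = 11.4 L, T = 643 K.
Step 2 (isobaric): W = PΔV = (441.6 kPa)(16.6 − 11.4 L) = 2297 J.
W_total = -4988 + 2297 = -2691 J.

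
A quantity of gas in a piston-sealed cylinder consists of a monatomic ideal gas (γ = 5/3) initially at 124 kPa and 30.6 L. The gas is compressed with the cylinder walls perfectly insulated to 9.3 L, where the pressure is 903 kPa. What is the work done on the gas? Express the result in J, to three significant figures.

W ≈ 6910 J

Adiabatic: W = (P₁V₁ − P₂V₂)/(γ − 1) with γ = 5/3.
P₁V₁ = 3794 J, P₂V₂ = 8398 J.
W = (3794 − 8398) / 0.6667 = -6905 J.
Work on gas = −W_by = 6905 J.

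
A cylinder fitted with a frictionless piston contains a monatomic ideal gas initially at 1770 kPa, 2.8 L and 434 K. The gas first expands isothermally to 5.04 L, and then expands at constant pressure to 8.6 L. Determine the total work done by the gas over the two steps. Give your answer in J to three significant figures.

W_total ≈ 6410 J

Step 1 (isothermal): W = P₁V₁ ln(V₂/V₁) = (4956) ln(5.04/2.8) = 2913 J.
After step 1: P = 983.3 kPa, V = 5.04 L, T = 434 K.
Step 2 (isobaric): W = PΔV = (983.3 kPa)(8.6 − 5.04 L) = 3501 J.
W_total = 2913 + 3501 = 6414 J.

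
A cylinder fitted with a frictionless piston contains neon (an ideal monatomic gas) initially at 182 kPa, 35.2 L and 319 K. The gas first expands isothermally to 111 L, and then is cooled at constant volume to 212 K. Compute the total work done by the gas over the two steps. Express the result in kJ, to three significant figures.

Step 1 (isothermal): W = P₁V₁ ln(V₂/V₁) = (6406) ln(111/35.2) = 7358 J.
Step 2 (isochoric): W = 0 (constant volume).
W_total = 7358 + 0 = 7358 J.

W_total ≈ 7.36 kJ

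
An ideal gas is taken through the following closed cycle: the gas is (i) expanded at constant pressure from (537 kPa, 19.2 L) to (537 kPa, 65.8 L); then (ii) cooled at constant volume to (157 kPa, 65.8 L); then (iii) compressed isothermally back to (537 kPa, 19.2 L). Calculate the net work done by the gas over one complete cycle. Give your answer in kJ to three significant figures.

W_net ≈ 12.3 kJ

Leg (i): W = PΔV = (537)(65.8 − 19.2) = 25024 J.
Leg (ii): W = 0.
Leg (iii): W = PᵢVᵢ ln(V_f/Vᵢ) = (10331) ln(19.2/65.8) = -12724 J.
W_net = 25024 − 12724 = 12300 J.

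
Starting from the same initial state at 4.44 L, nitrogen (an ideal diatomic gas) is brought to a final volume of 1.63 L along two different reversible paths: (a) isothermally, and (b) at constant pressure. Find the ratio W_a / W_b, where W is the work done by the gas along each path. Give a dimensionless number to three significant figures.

Path (a) isothermal: W = P₁V₁ ln(V₂/V₁) → W_a/(P₁V₁) = -1.002.
Path (b) isobaric: W = P₁(V₂ − V₁) → W_b/(P₁V₁) = -0.6329.
W_a / W_b = -1.002 / -0.6329 = 1.583.

W_a / W_b ≈ 1.58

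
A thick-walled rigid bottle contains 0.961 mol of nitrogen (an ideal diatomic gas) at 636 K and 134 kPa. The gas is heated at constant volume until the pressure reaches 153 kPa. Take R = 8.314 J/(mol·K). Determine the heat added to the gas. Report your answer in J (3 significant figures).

Q ≈ 1800 J

Constant volume ⇒ W = 0, so Q = ΔU = nCᵥΔT with Cᵥ = 5R/2 = 20.79 J/(mol·K).
At constant V, T₂/T₁ = P₂/P₁ ⇒ ΔT = T₁(P₂/P₁ − 1) = 636·(153/134 − 1) = 90.18 K.
ΔU = (0.961)(20.79)(90.18) = 1801 J.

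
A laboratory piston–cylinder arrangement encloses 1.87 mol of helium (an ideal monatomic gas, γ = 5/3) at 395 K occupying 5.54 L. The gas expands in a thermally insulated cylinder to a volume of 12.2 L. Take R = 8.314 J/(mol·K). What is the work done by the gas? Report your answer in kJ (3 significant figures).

W ≈ 3.77 kJ

Adiabatic: TV^(γ−1) = const with γ = 5/3.
T₂ = T₁ (V₁/V₂)^(γ−1) = 395 × (5.54/12.2)^0.667 = 395 × 0.5908 = 233.4 K.
W_by = nCᵥ(T₁ − T₂) = (1.87)(12.47)(395 − 233.4) = 3770 J.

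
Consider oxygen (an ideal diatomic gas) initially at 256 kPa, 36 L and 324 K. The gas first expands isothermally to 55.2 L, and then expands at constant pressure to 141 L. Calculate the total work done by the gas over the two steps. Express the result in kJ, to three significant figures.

Step 1 (isothermal): W = P₁V₁ ln(V₂/V₁) = (9216) ln(55.2/36) = 3939 J.
After step 1: P = 167 kPa, V = 55.2 L, T = 324 K.
Step 2 (isobaric): W = PΔV = (167 kPa)(141 − 55.2 L) = 14325 J.
W_total = 3939 + 14325 = 18264 J.

W_total ≈ 18.3 kJ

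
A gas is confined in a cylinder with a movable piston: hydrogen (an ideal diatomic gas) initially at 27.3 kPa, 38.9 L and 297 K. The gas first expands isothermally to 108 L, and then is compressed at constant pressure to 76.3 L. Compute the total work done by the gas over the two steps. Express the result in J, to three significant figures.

Step 1 (isothermal): W = P₁V₁ ln(V₂/V₁) = (1062) ln(108/38.9) = 1084 J.
After step 1: P = 9.833 kPa, V = 108 L, T = 297 K.
Step 2 (isobaric): W = PΔV = (9.833 kPa)(76.3 − 108 L) = -311.7 J.
W_total = 1084 − 311.7 = 772.7 J.

W_total ≈ 773 J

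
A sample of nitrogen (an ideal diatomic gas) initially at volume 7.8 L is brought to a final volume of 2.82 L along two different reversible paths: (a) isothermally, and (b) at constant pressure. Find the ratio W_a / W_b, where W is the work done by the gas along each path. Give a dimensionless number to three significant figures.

W_a / W_b ≈ 1.59

Path (a) isothermal: W = P₁V₁ ln(V₂/V₁) → W_a/(P₁V₁) = -1.017.
Path (b) isobaric: W = P₁(V₂ − V₁) → W_b/(P₁V₁) = -0.6385.
W_a / W_b = -1.017 / -0.6385 = 1.593.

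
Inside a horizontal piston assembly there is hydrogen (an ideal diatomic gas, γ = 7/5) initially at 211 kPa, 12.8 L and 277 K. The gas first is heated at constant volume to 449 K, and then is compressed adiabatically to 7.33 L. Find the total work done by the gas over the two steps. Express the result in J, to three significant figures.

Step 1 (isochoric): W = 0 (constant volume).
After step 1: P = 342 kPa (V unchanged).
Step 2 (adiabatic): W = (P₁V₁ − P₂V₂)/(γ−1) = (4378 − 5471)/0.4 = -2734 J.
W_total = 0 − 2734 = -2734 J.

W_total ≈ -2730 J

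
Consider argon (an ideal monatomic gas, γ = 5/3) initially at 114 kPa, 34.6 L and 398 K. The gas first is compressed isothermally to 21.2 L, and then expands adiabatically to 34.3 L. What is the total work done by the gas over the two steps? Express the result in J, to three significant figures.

W_total ≈ -309 J

Step 1 (isothermal): W = P₁V₁ ln(V₂/V₁) = (3944) ln(21.2/34.6) = -1932 J.
After step 1: P = 186.1 kPa, V = 21.2 L, T = 398 K.
Step 2 (adiabatic): W = (P₁V₁ − P₂V₂)/(γ−1) = (3944 − 2862)/0.667 = 1624 J.
W_total = -1932 + 1624 = -308.6 J.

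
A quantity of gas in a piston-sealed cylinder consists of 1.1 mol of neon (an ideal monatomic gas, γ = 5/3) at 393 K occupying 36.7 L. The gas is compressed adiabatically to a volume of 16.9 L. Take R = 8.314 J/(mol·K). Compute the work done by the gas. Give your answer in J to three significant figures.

Adiabatic: TV^(γ−1) = const with γ = 5/3.
T₂ = T₁ (V₁/V₂)^(γ−1) = 393 × (36.7/16.9)^0.667 = 393 × 1.677 = 659 K.
W_by = nCᵥ(T₁ − T₂) = (1.1)(12.47)(393 − 659) = -3650 J.

W ≈ -3650 J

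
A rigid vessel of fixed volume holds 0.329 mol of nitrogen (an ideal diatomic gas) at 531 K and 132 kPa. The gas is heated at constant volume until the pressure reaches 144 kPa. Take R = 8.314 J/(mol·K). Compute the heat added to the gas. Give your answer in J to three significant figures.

Constant volume ⇒ W = 0, so Q = ΔU = nCᵥΔT with Cᵥ = 5R/2 = 20.79 J/(mol·K).
At constant V, T₂/T₁ = P₂/P₁ ⇒ ΔT = T₁(P₂/P₁ − 1) = 531·(144/132 − 1) = 48.27 K.
ΔU = (0.329)(20.79)(48.27) = 330.1 J.

Q ≈ 330 J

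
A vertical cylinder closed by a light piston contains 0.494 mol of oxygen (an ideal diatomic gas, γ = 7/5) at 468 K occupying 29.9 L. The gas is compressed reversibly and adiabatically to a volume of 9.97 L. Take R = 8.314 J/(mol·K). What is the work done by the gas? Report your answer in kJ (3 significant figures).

Adiabatic: TV^(γ−1) = const with γ = 7/5.
T₂ = T₁ (V₁/V₂)^(γ−1) = 468 × (29.9/9.97)^0.4 = 468 × 1.552 = 726.2 K.
W_by = nCᵥ(T₁ − T₂) = (0.494)(20.79)(468 − 726.2) = -2651 J.

W ≈ -2.65 kJ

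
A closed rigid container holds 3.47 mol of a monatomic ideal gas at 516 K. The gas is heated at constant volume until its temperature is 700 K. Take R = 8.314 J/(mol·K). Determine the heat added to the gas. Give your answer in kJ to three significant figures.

Constant volume ⇒ W = 0, so Q = ΔU = nCᵥΔT with Cᵥ = 3R/2 = 12.47 J/(mol·K).
ΔU = (3.47)(12.47)(700 − 516) = 7962 J.

Q ≈ 7.96 kJ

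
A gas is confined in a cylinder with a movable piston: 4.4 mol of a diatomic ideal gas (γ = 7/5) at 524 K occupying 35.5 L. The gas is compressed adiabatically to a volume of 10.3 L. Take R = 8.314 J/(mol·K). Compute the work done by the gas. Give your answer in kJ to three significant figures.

Adiabatic: TV^(γ−1) = const with γ = 7/5.
T₂ = T₁ (V₁/V₂)^(γ−1) = 524 × (35.5/10.3)^0.4 = 524 × 1.64 = 859.6 K.
W_by = nCᵥ(T₁ − T₂) = (4.4)(20.79)(524 − 859.6) = -30690 J.

W ≈ -30.7 kJ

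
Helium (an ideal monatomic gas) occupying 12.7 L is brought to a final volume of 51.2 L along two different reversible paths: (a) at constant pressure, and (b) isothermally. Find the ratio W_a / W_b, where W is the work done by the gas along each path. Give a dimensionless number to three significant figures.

Path (a) isobaric: W = P₁(V₂ − V₁) → W_a/(P₁V₁) = 3.031.
Path (b) isothermal: W = P₁V₁ ln(V₂/V₁) → W_b/(P₁V₁) = 1.394.
W_a / W_b = 3.031 / 1.394 = 2.174.

W_a / W_b ≈ 2.17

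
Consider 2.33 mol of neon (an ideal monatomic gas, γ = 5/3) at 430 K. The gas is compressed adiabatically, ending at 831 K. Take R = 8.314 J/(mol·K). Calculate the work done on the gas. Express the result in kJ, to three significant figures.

W ≈ 11.7 kJ

Adiabatic ⇒ Q = 0, so W_by = −ΔU = nCᵥ(T₁ − T₂).
Cᵥ = 3R/2 = 12.47 J/(mol·K).
W = (2.33)(12.47)(430 − 831) = -11652 J.
Work on gas = −W_by = 11652 J.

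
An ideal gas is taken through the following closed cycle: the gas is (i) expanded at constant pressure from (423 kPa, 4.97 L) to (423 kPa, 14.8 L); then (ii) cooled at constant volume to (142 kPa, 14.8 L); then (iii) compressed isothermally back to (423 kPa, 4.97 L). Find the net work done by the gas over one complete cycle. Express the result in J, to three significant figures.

W_net ≈ 1860 J

Leg (i): W = PΔV = (423)(14.8 − 4.97) = 4158 J.
Leg (ii): W = 0.
Leg (iii): W = PᵢVᵢ ln(V_f/Vᵢ) = (2102) ln(4.97/14.8) = -2293 J.
W_net = 4158 − 2293 = 1865 J.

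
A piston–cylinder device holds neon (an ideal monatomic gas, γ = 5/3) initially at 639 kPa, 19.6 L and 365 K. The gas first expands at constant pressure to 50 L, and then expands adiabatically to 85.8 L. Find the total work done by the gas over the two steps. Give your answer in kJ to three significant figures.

Step 1 (isobaric): W = PΔV = (639 kPa)(50 − 19.6 L) = 19426 J.
After step 1: P = 639 kPa, V = 50 L, T = 931.1 K.
Step 2 (adiabatic): W = (P₁V₁ − P₂V₂)/(γ−1) = (31950 − 22291)/0.667 = 14489 J.
W_total = 19426 + 14489 = 33914 J.

W_total ≈ 33.9 kJ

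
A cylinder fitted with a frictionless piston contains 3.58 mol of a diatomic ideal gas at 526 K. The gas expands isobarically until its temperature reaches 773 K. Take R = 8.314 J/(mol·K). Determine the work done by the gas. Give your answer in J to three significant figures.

W ≈ 7350 J

Isobaric: W = P ΔV = nR ΔT.
W = (3.58)(8.314)(773 − 526) = 7352 J.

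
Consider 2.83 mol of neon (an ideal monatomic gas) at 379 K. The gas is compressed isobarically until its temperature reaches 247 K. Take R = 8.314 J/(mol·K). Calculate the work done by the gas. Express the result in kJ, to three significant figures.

W ≈ -3.11 kJ

Isobaric: W = P ΔV = nR ΔT.
W = (2.83)(8.314)(247 − 379) = -3106 J.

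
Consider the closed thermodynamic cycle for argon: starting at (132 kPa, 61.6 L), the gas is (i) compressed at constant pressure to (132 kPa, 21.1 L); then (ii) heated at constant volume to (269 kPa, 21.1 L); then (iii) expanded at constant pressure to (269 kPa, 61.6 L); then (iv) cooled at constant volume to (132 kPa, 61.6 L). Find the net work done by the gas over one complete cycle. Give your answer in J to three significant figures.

Constant-volume legs do no work.
W(i) = (132)(21.1 − 61.6) = -5346 J; W(iii) = (269)(61.6 − 21.1) = 10894 J.
W_net = -5346 + 10894 = 5548 J (the clockwise enclosed area).

W_net ≈ 5550 J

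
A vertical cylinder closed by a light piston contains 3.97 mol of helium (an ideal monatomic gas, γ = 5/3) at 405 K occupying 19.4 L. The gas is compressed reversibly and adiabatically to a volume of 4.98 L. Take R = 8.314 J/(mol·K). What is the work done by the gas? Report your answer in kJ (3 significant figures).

W ≈ -29.6 kJ

Adiabatic: TV^(γ−1) = const with γ = 5/3.
T₂ = T₁ (V₁/V₂)^(γ−1) = 405 × (19.4/4.98)^0.667 = 405 × 2.476 = 1003 K.
W_by = nCᵥ(T₁ − T₂) = (3.97)(12.47)(405 − 1003) = -29592 J.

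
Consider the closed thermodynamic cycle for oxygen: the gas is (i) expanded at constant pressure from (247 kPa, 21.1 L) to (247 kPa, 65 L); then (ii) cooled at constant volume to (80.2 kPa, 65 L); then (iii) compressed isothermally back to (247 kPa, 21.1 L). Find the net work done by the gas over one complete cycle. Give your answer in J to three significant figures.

Leg (i): W = PΔV = (247)(65 − 21.1) = 10843 J.
Leg (ii): W = 0.
Leg (iii): W = PᵢVᵢ ln(V_f/Vᵢ) = (5213) ln(21.1/65) = -5865 J.
W_net = 10843 − 5865 = 4978 J.

W_net ≈ 4980 J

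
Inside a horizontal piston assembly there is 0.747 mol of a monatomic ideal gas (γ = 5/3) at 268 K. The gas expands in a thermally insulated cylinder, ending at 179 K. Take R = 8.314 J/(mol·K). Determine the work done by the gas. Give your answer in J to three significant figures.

W ≈ 829 J

Adiabatic ⇒ Q = 0, so W_by = −ΔU = nCᵥ(T₁ − T₂).
Cᵥ = 3R/2 = 12.47 J/(mol·K).
W = (0.747)(12.47)(268 − 179) = 829.1 J.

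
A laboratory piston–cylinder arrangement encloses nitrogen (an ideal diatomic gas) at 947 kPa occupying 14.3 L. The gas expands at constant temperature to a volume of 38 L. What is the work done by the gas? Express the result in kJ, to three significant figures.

Isothermal: W = nRT ln(V₂/V₁) = P₁V₁ ln(V₂/V₁).
P₁V₁ = (947 kPa)(14.3 L) = 13542 J.
W = 13542 × ln(38/14.3) = 13542 × 0.9773
W_by_gas = 13235 J.

W ≈ 13.2 kJ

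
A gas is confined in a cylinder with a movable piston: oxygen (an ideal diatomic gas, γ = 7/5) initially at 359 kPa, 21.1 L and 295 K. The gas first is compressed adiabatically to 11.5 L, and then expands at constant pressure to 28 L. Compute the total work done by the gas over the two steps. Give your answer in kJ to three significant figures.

W_total ≈ 8.65 kJ

Step 1 (adiabatic): W = (P₁V₁ − P₂V₂)/(γ−1) = (7575 − 9656)/0.4 = -5203 J.
After step 1: P = 839.7 kPa, V = 11.5 L, T = 376.1 K.
Step 2 (isobaric): W = PΔV = (839.7 kPa)(28 − 11.5 L) = 13855 J.
W_total = -5203 + 13855 = 8651 J.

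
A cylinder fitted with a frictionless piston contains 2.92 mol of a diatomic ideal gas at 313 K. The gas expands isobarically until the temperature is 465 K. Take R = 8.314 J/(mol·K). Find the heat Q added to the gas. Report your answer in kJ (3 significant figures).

Q ≈ 12.9 kJ

Isobaric: W = nRΔT = (2.92)(8.314)(152) = 3690 J.
ΔU = nCᵥΔT with Cᵥ = 5R/2: ΔU = (2.92)(20.79)(152) = 9225 J.
Q = ΔU + W = 9225 + 3690 = 12915 J.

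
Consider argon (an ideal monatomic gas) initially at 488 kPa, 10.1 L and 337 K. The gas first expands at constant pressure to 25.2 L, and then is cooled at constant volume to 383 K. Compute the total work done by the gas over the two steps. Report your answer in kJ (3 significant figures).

W_total ≈ 7.37 kJ

Step 1 (isobaric): W = PΔV = (488 kPa)(25.2 − 10.1 L) = 7369 J.
Step 2 (isochoric): W = 0 (constant volume).
W_total = 7369 + 0 = 7369 J.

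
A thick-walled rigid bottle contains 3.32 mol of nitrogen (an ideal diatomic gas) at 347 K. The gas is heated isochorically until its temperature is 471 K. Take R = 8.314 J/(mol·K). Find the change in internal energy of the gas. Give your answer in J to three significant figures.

ΔU ≈ 8560 J

Constant volume ⇒ W = 0, so Q = ΔU = nCᵥΔT with Cᵥ = 5R/2 = 20.79 J/(mol·K).
ΔU = (3.32)(20.79)(471 − 347) = 8557 J.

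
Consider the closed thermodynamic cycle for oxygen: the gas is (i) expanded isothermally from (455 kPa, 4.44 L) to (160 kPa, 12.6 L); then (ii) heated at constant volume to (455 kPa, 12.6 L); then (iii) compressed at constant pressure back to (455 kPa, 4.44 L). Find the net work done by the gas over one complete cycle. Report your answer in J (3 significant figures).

W_net ≈ -1610 J

Leg (i): W = PᵢVᵢ ln(V_f/Vᵢ) = (2020) ln(12.6/4.44) = 2107 J.
Leg (ii): W = 0.
Leg (iii): W = PΔV = (455)(4.44 − 12.6) = -3713 J.
W_net = 2107 − 3713 = -1606 J.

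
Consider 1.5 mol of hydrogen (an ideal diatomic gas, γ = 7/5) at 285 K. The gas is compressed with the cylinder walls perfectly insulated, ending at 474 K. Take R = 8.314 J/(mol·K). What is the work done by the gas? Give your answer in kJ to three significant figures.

W ≈ -5.89 kJ

Adiabatic ⇒ Q = 0, so W_by = −ΔU = nCᵥ(T₁ − T₂).
Cᵥ = 5R/2 = 20.79 J/(mol·K).
W = (1.5)(20.79)(285 − 474) = -5893 J.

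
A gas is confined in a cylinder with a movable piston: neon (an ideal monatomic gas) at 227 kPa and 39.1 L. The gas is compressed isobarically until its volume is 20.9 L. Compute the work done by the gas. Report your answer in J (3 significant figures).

Isobaric: W = P ΔV.
W = (227 kPa)(20.9 − 39.1 L) = (227)(-18.2) = -4131 J.

W ≈ -4130 J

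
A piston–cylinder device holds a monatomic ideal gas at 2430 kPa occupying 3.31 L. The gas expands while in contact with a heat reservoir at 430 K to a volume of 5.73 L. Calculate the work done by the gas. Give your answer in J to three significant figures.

Isothermal: W = nRT ln(V₂/V₁) = P₁V₁ ln(V₂/V₁).
P₁V₁ = (2430 kPa)(3.31 L) = 8043 J.
W = 8043 × ln(5.73/3.31) = 8043 × 0.5488
W_by_gas = 4414 J.

W ≈ 4410 J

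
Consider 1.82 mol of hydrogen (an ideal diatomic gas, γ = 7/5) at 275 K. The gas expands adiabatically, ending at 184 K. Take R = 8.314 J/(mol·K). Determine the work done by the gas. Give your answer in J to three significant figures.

W ≈ 3440 J

Adiabatic ⇒ Q = 0, so W_by = −ΔU = nCᵥ(T₁ − T₂).
Cᵥ = 5R/2 = 20.79 J/(mol·K).
W = (1.82)(20.79)(275 − 184) = 3442 J.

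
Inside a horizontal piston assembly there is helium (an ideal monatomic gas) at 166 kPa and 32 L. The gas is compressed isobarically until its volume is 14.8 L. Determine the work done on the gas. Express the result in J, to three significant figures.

Isobaric: W = P ΔV.
W = (166 kPa)(14.8 − 32 L) = (166)(-17.2) = -2855 J.
Work on gas = −W_by = 2855 J.

W ≈ 2860 J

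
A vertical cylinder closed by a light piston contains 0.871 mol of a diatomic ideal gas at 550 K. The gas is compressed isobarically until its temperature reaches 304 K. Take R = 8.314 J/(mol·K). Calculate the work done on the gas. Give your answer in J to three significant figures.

Isobaric: W = P ΔV = nR ΔT.
W = (0.871)(8.314)(304 − 550) = -1781 J.
Work on gas = −W_by = 1781 J.

W ≈ 1780 J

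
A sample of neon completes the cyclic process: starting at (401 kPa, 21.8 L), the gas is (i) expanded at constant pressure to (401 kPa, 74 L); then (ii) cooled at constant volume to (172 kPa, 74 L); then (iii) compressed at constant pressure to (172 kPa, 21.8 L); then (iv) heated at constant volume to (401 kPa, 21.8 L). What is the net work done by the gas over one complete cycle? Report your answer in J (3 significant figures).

Constant-volume legs do no work.
W(i) = (401)(74 − 21.8) = 20932 J; W(iii) = (172)(21.8 − 74) = -8978 J.
W_net = 20932 − 8978 = 11954 J (the clockwise enclosed area).

W_net ≈ 12000 J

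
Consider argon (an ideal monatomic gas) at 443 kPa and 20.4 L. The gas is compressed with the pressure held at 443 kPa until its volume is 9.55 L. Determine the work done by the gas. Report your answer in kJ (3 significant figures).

Isobaric: W = P ΔV.
W = (443 kPa)(9.55 − 20.4 L) = (443)(-10.85) = -4807 J.

W ≈ -4.81 kJ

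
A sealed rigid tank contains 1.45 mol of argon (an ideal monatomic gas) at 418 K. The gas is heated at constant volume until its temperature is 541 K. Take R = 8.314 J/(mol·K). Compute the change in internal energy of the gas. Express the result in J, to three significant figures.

ΔU ≈ 2220 J

Constant volume ⇒ W = 0, so Q = ΔU = nCᵥΔT with Cᵥ = 3R/2 = 12.47 J/(mol·K).
ΔU = (1.45)(12.47)(541 − 418) = 2224 J.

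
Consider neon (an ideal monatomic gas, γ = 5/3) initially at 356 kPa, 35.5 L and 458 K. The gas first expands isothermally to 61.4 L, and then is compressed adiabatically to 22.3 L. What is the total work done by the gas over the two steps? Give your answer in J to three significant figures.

Step 1 (isothermal): W = P₁V₁ ln(V₂/V₁) = (12638) ln(61.4/35.5) = 6924 J.
After step 1: P = 205.8 kPa, V = 61.4 L, T = 458 K.
Step 2 (adiabatic): W = (P₁V₁ − P₂V₂)/(γ−1) = (12638 − 24827)/0.667 = -18283 J.
W_total = 6924 − 18283 = -11359 J.

W_total ≈ -11400 J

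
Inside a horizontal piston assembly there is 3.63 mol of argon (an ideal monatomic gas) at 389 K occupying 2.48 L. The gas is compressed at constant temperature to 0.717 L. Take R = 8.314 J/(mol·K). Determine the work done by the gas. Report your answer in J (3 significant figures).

Isothermal: W = nRT ln(V₂/V₁).
W = (3.63)(8.314)(389) × ln(0.717/2.48)
  = 11740 × -1.241
W_by_gas = -14569 J.

W ≈ -14600 J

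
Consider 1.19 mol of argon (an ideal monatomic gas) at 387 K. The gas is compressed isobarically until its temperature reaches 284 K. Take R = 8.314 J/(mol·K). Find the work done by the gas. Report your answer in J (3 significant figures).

Isobaric: W = P ΔV = nR ΔT.
W = (1.19)(8.314)(284 − 387) = -1019 J.

W ≈ -1020 J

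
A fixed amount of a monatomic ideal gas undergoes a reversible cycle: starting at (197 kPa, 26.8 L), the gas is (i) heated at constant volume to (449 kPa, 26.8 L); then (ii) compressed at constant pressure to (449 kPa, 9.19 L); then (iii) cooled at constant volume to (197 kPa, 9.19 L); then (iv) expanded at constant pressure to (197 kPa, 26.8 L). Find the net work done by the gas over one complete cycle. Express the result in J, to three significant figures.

W_net ≈ -4440 J

Constant-volume legs do no work.
W(ii) = (449)(9.19 − 26.8) = -7907 J; W(iv) = (197)(26.8 − 9.19) = 3469 J.
W_net = -7907 + 3469 = -4438 J (the counter-clockwise enclosed area).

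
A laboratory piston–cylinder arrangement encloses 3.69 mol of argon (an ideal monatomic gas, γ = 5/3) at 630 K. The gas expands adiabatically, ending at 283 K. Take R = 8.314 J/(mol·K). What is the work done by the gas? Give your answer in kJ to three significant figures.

Adiabatic ⇒ Q = 0, so W_by = −ΔU = nCᵥ(T₁ − T₂).
Cᵥ = 3R/2 = 12.47 J/(mol·K).
W = (3.69)(12.47)(630 − 283) = 15968 J.

W ≈ 16.0 kJ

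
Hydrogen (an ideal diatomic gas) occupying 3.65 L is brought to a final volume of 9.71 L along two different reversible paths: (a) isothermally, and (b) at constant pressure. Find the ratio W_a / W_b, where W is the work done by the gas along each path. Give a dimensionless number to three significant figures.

Path (a) isothermal: W = P₁V₁ ln(V₂/V₁) → W_a/(P₁V₁) = 0.9784.
Path (b) isobaric: W = P₁(V₂ − V₁) → W_b/(P₁V₁) = 1.66.
W_a / W_b = 0.9784 / 1.66 = 0.5893.

W_a / W_b ≈ 0.589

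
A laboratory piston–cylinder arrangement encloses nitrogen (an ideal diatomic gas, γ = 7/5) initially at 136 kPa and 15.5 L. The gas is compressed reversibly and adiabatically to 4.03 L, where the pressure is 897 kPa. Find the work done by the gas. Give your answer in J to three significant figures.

W ≈ -3770 J

Adiabatic: W = (P₁V₁ − P₂V₂)/(γ − 1) with γ = 7/5.
P₁V₁ = 2108 J, P₂V₂ = 3615 J.
W = (2108 − 3615) / 0.4 = -3767 J.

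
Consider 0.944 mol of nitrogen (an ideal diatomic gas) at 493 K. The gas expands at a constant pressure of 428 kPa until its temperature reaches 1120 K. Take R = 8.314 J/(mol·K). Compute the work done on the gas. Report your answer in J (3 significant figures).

Isobaric: W = P ΔV = nR ΔT.
W = (0.944)(8.314)(1120 − 493) = 4921 J.
Work on gas = −W_by = -4921 J.

W ≈ -4920 J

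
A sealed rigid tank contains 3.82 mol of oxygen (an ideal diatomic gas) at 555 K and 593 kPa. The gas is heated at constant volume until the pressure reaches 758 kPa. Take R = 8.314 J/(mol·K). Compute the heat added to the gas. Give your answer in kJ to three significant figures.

Q ≈ 12.3 kJ

Constant volume ⇒ W = 0, so Q = ΔU = nCᵥΔT with Cᵥ = 5R/2 = 20.79 J/(mol·K).
At constant V, T₂/T₁ = P₂/P₁ ⇒ ΔT = T₁(P₂/P₁ − 1) = 555·(758/593 − 1) = 154.4 K.
ΔU = (3.82)(20.79)(154.4) = 12261 J.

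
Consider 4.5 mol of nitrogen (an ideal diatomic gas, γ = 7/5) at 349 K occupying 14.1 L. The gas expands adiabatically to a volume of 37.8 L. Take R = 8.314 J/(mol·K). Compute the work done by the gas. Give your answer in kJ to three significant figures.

W ≈ 10.6 kJ

Adiabatic: TV^(γ−1) = const with γ = 7/5.
T₂ = T₁ (V₁/V₂)^(γ−1) = 349 × (14.1/37.8)^0.4 = 349 × 0.674 = 235.2 K.
W_by = nCᵥ(T₁ − T₂) = (4.5)(20.79)(349 − 235.2) = 10640 J.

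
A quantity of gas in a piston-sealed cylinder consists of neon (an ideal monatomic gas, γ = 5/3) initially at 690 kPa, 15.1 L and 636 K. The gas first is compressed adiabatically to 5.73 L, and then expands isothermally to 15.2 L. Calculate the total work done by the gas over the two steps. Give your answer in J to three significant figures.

Step 1 (adiabatic): W = (P₁V₁ − P₂V₂)/(γ−1) = (10419 − 19878)/0.667 = -14189 J.
After step 1: P = 3469 kPa, V = 5.73 L, T = 1213 K.
Step 2 (isothermal): W = P₁V₁ ln(V₂/V₁) = (19878) ln(15.2/5.73) = 19393 J.
W_total = -14189 + 19393 = 5204 J.

W_total ≈ 5200 J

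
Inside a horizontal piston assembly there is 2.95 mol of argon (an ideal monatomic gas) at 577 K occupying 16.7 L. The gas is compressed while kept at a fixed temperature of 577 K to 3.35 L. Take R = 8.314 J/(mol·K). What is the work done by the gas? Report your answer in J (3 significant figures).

Isothermal: W = nRT ln(V₂/V₁).
W = (2.95)(8.314)(577) × ln(3.35/16.7)
  = 14152 × -1.606
W_by_gas = -22734 J.

W ≈ -22700 J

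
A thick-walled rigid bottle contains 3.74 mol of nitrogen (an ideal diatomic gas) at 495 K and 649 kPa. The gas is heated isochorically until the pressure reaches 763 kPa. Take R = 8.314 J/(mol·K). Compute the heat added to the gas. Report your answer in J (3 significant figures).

Constant volume ⇒ W = 0, so Q = ΔU = nCᵥΔT with Cᵥ = 5R/2 = 20.79 J/(mol·K).
At constant V, T₂/T₁ = P₂/P₁ ⇒ ΔT = T₁(P₂/P₁ − 1) = 495·(763/649 − 1) = 86.95 K.
ΔU = (3.74)(20.79)(86.95) = 6759 J.

Q ≈ 6760 J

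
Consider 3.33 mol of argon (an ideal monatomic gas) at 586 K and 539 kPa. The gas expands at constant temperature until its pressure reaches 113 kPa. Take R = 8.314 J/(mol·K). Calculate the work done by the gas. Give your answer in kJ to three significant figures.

W ≈ 25.3 kJ

Isothermal process: W = nRT ln(V₂/V₁) = nRT ln(P₁/P₂).
W = (3.33)(8.314)(586) × ln(539/113)
  = 16224 × ln(4.77) = 16224 × 1.562
W_by_gas = 25347 J.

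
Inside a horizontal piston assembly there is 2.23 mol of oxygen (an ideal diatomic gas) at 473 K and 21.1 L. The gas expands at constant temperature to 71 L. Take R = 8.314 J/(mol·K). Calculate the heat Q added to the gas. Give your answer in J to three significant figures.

Isothermal ⇒ ΔU = 0, so Q = W = nRT ln(V₂/V₁).
Q = (2.23)(8.314)(473) ln(71/21.1) = 8770 × 1.213 = 10641 J.

Q ≈ 10600 J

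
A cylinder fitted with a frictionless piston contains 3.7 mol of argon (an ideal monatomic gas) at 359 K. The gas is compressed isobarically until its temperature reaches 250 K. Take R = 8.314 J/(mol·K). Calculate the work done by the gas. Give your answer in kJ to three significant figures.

Isobaric: W = P ΔV = nR ΔT.
W = (3.7)(8.314)(250 − 359) = -3353 J.

W ≈ -3.35 kJ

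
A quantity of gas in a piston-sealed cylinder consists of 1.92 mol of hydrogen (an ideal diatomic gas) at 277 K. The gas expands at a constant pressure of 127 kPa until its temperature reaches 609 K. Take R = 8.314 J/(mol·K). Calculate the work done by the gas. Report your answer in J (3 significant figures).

W ≈ 5300 J

Isobaric: W = P ΔV = nR ΔT.
W = (1.92)(8.314)(609 − 277) = 5300 J.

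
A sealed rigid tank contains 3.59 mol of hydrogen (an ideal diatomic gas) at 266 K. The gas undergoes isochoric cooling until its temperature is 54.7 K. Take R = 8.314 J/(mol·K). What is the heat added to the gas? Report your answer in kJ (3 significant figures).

Constant volume ⇒ W = 0, so Q = ΔU = nCᵥΔT with Cᵥ = 5R/2 = 20.79 J/(mol·K).
ΔU = (3.59)(20.79)(54.7 − 266) = -15767 J.

Q ≈ -15.8 kJ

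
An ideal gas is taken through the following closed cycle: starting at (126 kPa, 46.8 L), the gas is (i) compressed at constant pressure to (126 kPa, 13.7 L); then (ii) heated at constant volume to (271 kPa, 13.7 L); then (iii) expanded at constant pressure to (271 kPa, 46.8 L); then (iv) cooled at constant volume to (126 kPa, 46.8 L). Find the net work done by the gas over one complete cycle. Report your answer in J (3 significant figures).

Constant-volume legs do no work.
W(i) = (126)(13.7 − 46.8) = -4171 J; W(iii) = (271)(46.8 − 13.7) = 8970 J.
W_net = -4171 + 8970 = 4799 J (the clockwise enclosed area).

W_net ≈ 4800 J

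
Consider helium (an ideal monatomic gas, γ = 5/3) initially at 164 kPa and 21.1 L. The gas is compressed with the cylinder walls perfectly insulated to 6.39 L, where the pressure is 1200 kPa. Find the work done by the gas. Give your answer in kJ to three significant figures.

W ≈ -6.31 kJ

Adiabatic: W = (P₁V₁ − P₂V₂)/(γ − 1) with γ = 5/3.
P₁V₁ = 3460 J, P₂V₂ = 7668 J.
W = (3460 − 7668) / 0.6667 = -6311 J.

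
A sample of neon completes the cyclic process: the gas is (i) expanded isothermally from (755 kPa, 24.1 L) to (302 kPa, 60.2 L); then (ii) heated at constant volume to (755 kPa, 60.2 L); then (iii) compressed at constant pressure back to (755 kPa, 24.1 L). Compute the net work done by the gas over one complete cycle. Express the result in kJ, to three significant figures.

W_net ≈ -10.6 kJ

Leg (i): W = PᵢVᵢ ln(V_f/Vᵢ) = (18196) ln(60.2/24.1) = 16657 J.
Leg (ii): W = 0.
Leg (iii): W = PΔV = (755)(24.1 − 60.2) = -27256 J.
W_net = 16657 − 27256 = -10598 J.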